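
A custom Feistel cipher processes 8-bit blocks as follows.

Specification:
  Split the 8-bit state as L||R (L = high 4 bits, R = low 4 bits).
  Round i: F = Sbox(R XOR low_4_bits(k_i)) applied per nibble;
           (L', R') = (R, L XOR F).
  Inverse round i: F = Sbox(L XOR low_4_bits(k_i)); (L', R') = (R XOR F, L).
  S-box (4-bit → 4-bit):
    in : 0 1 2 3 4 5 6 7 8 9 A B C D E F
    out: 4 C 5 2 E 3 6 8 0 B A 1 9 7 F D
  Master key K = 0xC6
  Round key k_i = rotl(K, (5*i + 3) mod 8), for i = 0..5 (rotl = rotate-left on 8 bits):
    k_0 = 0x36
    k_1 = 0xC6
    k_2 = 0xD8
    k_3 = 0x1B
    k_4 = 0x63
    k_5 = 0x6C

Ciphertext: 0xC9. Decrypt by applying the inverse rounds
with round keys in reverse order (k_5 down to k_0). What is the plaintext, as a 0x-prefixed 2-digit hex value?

s_0 = ciphertext = 0xC9
s_1 = InvRound(s_0, k_5) = 0xDC
s_2 = InvRound(s_1, k_4) = 0x3D
s_3 = InvRound(s_2, k_3) = 0xD3
s_4 = InvRound(s_3, k_2) = 0x0D
s_5 = InvRound(s_4, k_1) = 0xB0
s_6 = InvRound(s_5, k_0) = 0x7B

0x7B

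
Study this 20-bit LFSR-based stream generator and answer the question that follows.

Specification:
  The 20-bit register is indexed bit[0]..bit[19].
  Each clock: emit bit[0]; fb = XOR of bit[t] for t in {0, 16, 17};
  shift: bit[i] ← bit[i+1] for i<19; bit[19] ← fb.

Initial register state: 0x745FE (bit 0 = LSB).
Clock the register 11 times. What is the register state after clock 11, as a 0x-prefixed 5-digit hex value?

0xA14E8

reg_0 = 0x745FE
clock 1: out=0, reg = 0x3A2FF
clock 2: out=1, reg = 0x9D17F
clock 3: out=1, reg = 0x4E8BF
clock 4: out=1, reg = 0xA745F
clock 5: out=1, reg = 0x53A2F
clock 6: out=1, reg = 0x29D17
clock 7: out=1, reg = 0x14E8B
clock 8: out=1, reg = 0x0A745
clock 9: out=1, reg = 0x853A2
clock 10: out=0, reg = 0x429D1
clock 11: out=1, reg = 0xA14E8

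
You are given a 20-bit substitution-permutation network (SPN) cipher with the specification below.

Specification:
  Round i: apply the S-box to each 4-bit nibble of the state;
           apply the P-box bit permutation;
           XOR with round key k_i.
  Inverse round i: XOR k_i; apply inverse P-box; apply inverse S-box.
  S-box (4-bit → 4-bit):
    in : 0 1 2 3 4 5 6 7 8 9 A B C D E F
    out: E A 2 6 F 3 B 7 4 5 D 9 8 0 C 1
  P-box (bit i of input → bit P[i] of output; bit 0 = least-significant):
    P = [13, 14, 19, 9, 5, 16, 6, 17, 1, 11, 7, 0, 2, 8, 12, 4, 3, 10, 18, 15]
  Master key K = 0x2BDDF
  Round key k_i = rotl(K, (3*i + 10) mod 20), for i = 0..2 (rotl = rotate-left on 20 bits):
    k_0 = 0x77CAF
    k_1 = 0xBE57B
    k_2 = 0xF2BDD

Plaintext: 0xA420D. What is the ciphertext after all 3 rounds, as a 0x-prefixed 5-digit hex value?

0x01E37

s_0 = plaintext = 0xA420D
s_1 = Round(s_0, k_0) = 0x0E5F3
s_2 = Round(s_1, k_1) = 0x73949
s_3 = Round(s_2, k_2) = 0x01E37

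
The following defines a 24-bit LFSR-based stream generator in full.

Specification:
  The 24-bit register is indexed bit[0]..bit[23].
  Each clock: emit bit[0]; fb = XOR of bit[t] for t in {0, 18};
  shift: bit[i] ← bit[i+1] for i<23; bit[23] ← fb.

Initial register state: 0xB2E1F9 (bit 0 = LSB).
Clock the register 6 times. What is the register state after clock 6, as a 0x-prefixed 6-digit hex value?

0x56CB87

reg_0 = 0xB2E1F9
clock 1: out=1, reg = 0xD970FC
clock 2: out=0, reg = 0x6CB87E
clock 3: out=0, reg = 0xB65C3F
clock 4: out=1, reg = 0x5B2E1F
clock 5: out=1, reg = 0xAD970F
clock 6: out=1, reg = 0x56CB87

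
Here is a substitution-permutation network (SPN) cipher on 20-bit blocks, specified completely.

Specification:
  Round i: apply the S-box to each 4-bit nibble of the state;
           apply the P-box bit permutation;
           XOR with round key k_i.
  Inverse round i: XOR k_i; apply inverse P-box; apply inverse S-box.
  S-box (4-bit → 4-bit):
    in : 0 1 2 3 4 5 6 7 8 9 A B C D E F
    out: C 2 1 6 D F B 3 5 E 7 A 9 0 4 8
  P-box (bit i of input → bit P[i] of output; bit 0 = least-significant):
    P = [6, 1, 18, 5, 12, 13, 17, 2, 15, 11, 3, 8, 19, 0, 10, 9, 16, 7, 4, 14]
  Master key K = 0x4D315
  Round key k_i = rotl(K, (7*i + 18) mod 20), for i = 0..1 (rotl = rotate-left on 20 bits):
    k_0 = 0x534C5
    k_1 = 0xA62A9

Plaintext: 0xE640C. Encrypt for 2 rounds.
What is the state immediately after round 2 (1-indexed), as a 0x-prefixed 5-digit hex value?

0xE88EC

s_0 = plaintext = 0xE640C
s_1 = Round(s_0, k_0) = 0xFB7B8
s_2 = Round(s_1, k_1) = 0xE88EC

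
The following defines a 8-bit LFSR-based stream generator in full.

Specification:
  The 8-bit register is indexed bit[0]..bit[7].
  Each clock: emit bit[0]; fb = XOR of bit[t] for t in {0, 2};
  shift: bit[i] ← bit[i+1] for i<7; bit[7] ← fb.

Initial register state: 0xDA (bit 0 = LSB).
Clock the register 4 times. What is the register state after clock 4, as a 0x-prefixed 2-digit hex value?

reg_0 = 0xDA
clock 1: out=0, reg = 0x6D
clock 2: out=1, reg = 0x36
clock 3: out=0, reg = 0x9B
clock 4: out=1, reg = 0xCD

0xCD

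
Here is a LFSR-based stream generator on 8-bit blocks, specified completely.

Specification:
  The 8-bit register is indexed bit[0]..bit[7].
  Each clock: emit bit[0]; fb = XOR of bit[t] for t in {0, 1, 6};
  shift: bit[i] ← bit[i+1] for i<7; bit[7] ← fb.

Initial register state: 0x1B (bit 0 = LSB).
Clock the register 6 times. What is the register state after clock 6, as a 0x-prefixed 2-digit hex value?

0xB8

reg_0 = 0x1B
clock 1: out=1, reg = 0x0D
clock 2: out=1, reg = 0x86
clock 3: out=0, reg = 0xC3
clock 4: out=1, reg = 0xE1
clock 5: out=1, reg = 0x70
clock 6: out=0, reg = 0xB8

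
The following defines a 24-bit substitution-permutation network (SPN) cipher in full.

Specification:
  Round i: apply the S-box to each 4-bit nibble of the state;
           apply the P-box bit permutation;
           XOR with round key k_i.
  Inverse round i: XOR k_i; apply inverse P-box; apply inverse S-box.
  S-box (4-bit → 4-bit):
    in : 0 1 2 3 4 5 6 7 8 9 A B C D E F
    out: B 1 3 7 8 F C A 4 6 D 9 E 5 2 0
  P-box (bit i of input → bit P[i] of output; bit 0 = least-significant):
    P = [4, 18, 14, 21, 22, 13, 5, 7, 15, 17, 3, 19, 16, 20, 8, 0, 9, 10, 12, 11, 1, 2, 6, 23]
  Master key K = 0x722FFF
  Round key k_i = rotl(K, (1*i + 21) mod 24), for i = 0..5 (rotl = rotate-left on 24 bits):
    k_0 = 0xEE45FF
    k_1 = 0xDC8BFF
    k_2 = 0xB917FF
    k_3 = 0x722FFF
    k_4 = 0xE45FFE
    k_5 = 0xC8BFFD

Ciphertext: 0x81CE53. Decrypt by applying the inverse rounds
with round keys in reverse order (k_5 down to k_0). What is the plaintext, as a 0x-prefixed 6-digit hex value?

s_0 = ciphertext = 0x81CE53
s_1 = InvRound(s_0, k_5) = 0x28D658
s_2 = InvRound(s_1, k_4) = 0x048BAE
s_3 = InvRound(s_2, k_3) = 0x8E7220
s_4 = InvRound(s_3, k_2) = 0x3E5975
s_5 = InvRound(s_4, k_1) = 0xBDF3B6
s_6 = InvRound(s_5, k_0) = 0x83032F

0x83032F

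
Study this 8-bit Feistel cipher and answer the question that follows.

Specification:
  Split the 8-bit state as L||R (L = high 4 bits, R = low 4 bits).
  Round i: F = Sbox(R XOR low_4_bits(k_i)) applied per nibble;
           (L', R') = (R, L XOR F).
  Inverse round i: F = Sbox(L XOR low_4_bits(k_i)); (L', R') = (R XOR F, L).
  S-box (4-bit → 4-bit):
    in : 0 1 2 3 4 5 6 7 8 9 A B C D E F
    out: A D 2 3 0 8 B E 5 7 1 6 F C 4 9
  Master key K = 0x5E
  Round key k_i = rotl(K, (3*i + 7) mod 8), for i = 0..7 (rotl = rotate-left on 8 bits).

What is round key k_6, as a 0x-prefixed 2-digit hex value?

K = 0x5E
k_0 = rotl(K, (3*0+7) mod 8) = rotl(K, 7) = 0x2F
k_1 = rotl(K, (3*1+7) mod 8) = rotl(K, 2) = 0x79
k_2 = rotl(K, (3*2+7) mod 8) = rotl(K, 5) = 0xCB
k_3 = rotl(K, (3*3+7) mod 8) = rotl(K, 0) = 0x5E
k_4 = rotl(K, (3*4+7) mod 8) = rotl(K, 3) = 0xF2
k_5 = rotl(K, (3*5+7) mod 8) = rotl(K, 6) = 0x97
k_6 = rotl(K, (3*6+7) mod 8) = rotl(K, 1) = 0xBC

0xBC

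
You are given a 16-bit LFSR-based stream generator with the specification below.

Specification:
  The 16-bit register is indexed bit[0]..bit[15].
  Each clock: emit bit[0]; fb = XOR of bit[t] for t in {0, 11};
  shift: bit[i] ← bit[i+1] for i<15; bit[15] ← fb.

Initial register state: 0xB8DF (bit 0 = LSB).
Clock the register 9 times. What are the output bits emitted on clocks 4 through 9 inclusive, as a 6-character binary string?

reg_0 = 0xB8DF
clock 1: out=1, reg = 0x5C6F
clock 2: out=1, reg = 0x2E37
clock 3: out=1, reg = 0x171B
clock 4: out=1, reg = 0x8B8D
clock 5: out=1, reg = 0x45C6
clock 6: out=0, reg = 0x22E3
clock 7: out=1, reg = 0x9171
clock 8: out=1, reg = 0xC8B8
clock 9: out=0, reg = 0xE45C

110110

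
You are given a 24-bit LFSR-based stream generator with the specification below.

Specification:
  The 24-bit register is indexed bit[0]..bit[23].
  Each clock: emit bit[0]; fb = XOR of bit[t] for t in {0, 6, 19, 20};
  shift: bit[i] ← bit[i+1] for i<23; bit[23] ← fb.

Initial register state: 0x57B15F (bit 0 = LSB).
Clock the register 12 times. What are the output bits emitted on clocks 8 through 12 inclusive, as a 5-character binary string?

01000

reg_0 = 0x57B15F
clock 1: out=1, reg = 0xABD8AF
clock 2: out=1, reg = 0x55EC57
clock 3: out=1, reg = 0xAAF62B
clock 4: out=1, reg = 0x557B15
clock 5: out=1, reg = 0x2ABD8A
clock 6: out=0, reg = 0x955EC5
clock 7: out=1, reg = 0xCAAF62
clock 8: out=0, reg = 0x6557B1
clock 9: out=1, reg = 0xB2ABD8
clock 10: out=0, reg = 0x5955EC
clock 11: out=0, reg = 0xACAAF6
clock 12: out=0, reg = 0x56557B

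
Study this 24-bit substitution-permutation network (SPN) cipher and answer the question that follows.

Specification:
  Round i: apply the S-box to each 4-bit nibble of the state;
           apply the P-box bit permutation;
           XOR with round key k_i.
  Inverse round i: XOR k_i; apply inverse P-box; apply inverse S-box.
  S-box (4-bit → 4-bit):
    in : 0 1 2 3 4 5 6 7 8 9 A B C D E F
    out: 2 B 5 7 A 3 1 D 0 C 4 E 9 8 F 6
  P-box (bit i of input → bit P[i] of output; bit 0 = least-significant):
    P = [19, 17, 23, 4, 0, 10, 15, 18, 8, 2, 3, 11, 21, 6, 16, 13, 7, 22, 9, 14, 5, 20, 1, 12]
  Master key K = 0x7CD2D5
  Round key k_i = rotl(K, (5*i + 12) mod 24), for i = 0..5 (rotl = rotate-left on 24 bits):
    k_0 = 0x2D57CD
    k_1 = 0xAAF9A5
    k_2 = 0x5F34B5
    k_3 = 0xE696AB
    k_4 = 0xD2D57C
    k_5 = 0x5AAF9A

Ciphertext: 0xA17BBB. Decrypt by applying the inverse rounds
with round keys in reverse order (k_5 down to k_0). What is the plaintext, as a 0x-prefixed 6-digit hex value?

s_0 = ciphertext = 0xA17BBB
s_1 = InvRound(s_0, k_5) = 0x142833
s_2 = InvRound(s_1, k_4) = 0x944EEF
s_3 = InvRound(s_2, k_3) = 0x4454A0
s_4 = InvRound(s_3, k_2) = 0x0D9061
s_5 = InvRound(s_4, k_1) = 0x8CE1DF
s_6 = InvRound(s_5, k_0) = 0x9A78F9

0x9A78F9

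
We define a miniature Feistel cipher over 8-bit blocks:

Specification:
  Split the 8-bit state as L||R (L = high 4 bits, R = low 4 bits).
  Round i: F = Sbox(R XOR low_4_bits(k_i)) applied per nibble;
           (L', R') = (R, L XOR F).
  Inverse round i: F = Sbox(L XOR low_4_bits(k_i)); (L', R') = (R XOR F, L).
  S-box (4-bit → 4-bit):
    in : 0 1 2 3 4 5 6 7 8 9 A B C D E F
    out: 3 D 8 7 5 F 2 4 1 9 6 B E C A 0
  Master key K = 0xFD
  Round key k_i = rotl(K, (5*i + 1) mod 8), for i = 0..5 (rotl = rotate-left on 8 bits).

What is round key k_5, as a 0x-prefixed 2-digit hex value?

0xF7

K = 0xFD
k_0 = rotl(K, (5*0+1) mod 8) = rotl(K, 1) = 0xFB
k_1 = rotl(K, (5*1+1) mod 8) = rotl(K, 6) = 0x7F
k_2 = rotl(K, (5*2+1) mod 8) = rotl(K, 3) = 0xEF
k_3 = rotl(K, (5*3+1) mod 8) = rotl(K, 0) = 0xFD
k_4 = rotl(K, (5*4+1) mod 8) = rotl(K, 5) = 0xBF
k_5 = rotl(K, (5*5+1) mod 8) = rotl(K, 2) = 0xF7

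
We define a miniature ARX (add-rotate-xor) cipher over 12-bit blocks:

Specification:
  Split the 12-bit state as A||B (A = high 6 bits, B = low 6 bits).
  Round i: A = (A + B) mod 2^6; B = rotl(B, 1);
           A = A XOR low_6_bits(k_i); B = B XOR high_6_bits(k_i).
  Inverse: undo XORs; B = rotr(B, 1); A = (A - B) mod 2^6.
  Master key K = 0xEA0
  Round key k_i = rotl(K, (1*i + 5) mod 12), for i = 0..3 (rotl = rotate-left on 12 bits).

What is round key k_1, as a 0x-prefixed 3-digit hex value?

K = 0xEA0
k_0 = rotl(K, (1*0+5) mod 12) = rotl(K, 5) = 0x41D
k_1 = rotl(K, (1*1+5) mod 12) = rotl(K, 6) = 0x83A

0x83A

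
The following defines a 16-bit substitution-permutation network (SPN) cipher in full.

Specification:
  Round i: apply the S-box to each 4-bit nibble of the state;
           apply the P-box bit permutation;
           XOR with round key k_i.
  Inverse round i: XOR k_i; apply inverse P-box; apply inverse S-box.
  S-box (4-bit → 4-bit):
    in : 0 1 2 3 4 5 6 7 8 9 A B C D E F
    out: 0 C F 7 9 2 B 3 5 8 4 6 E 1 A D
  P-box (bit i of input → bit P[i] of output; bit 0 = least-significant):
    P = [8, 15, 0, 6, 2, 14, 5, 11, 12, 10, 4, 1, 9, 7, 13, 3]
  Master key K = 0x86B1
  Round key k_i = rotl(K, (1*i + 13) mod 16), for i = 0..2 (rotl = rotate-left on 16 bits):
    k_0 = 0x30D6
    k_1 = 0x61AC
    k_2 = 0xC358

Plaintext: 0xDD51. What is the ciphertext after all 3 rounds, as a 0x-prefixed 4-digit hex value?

s_0 = plaintext = 0xDD51
s_1 = Round(s_0, k_0) = 0x6297
s_2 = Round(s_1, k_1) = 0xFE36
s_3 = Round(s_2, k_2) = 0x2436

0x2436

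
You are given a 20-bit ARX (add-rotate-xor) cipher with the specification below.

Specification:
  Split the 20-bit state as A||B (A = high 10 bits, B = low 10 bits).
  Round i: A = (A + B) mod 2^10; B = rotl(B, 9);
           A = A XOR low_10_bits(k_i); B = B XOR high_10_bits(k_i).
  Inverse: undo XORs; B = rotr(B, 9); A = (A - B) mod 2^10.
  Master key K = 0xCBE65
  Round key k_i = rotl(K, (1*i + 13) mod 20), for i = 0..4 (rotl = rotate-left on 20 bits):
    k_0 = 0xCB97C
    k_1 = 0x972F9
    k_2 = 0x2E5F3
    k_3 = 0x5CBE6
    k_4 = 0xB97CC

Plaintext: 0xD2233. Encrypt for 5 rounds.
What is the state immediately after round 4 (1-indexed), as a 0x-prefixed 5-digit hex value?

0x9C43F

s_0 = plaintext = 0xD2233
s_1 = Round(s_0, k_0) = 0x01C37
s_2 = Round(s_1, k_1) = 0xB1C47
s_3 = Round(s_2, k_2) = 0xBF69A
s_4 = Round(s_3, k_3) = 0x9C43F
s_5 = Round(s_4, k_4) = 0x5F0FA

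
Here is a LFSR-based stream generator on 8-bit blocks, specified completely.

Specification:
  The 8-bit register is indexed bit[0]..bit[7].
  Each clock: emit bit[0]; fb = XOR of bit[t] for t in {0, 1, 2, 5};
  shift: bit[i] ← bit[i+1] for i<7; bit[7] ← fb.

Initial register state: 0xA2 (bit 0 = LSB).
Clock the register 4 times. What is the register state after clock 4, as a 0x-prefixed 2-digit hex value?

reg_0 = 0xA2
clock 1: out=0, reg = 0x51
clock 2: out=1, reg = 0xA8
clock 3: out=0, reg = 0xD4
clock 4: out=0, reg = 0xEA

0xEA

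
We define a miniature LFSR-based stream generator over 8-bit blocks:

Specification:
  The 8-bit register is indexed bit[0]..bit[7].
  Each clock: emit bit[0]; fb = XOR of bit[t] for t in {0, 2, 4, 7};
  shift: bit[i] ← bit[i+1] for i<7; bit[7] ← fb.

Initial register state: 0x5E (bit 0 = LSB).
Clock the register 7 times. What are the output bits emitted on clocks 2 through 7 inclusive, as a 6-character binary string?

reg_0 = 0x5E
clock 1: out=0, reg = 0x2F
clock 2: out=1, reg = 0x17
clock 3: out=1, reg = 0x8B
clock 4: out=1, reg = 0x45
clock 5: out=1, reg = 0x22
clock 6: out=0, reg = 0x11
clock 7: out=1, reg = 0x08

111101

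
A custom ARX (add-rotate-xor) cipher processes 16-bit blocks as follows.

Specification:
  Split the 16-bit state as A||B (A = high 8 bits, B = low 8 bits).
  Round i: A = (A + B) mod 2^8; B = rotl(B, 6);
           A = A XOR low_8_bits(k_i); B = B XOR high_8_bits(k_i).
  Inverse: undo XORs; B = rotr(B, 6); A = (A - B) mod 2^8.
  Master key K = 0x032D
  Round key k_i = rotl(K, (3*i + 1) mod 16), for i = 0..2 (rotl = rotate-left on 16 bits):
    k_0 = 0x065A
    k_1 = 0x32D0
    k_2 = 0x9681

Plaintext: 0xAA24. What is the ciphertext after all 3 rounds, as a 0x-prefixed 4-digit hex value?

0xE5EA

s_0 = plaintext = 0xAA24
s_1 = Round(s_0, k_0) = 0x940F
s_2 = Round(s_1, k_1) = 0x73F1
s_3 = Round(s_2, k_2) = 0xE5EA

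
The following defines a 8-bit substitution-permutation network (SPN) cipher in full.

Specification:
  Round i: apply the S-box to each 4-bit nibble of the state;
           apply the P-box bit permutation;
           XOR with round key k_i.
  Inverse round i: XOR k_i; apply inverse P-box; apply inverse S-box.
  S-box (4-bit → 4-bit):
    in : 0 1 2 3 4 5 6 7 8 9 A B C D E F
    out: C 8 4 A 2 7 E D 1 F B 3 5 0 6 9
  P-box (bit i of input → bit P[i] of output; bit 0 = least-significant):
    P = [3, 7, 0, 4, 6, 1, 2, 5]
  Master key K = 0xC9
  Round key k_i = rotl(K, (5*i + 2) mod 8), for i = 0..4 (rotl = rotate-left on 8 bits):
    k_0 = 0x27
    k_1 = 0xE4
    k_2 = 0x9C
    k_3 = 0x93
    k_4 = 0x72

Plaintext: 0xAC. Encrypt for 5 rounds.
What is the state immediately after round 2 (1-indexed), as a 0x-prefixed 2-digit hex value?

s_0 = plaintext = 0xAC
s_1 = Round(s_0, k_0) = 0x4C
s_2 = Round(s_1, k_1) = 0xEF
s_3 = Round(s_2, k_2) = 0x82
s_4 = Round(s_3, k_3) = 0xD2
s_5 = Round(s_4, k_4) = 0x73

0xEF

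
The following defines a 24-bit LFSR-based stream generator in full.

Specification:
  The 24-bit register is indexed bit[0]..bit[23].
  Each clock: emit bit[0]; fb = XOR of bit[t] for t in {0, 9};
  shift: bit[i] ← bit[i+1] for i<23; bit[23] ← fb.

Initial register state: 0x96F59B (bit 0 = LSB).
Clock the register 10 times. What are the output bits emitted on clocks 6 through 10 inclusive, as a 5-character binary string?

00110

reg_0 = 0x96F59B
clock 1: out=1, reg = 0xCB7ACD
clock 2: out=1, reg = 0x65BD66
clock 3: out=0, reg = 0x32DEB3
clock 4: out=1, reg = 0x196F59
clock 5: out=1, reg = 0x0CB7AC
clock 6: out=0, reg = 0x865BD6
clock 7: out=0, reg = 0xC32DEB
clock 8: out=1, reg = 0xE196F5
clock 9: out=1, reg = 0x70CB7A
clock 10: out=0, reg = 0xB865BD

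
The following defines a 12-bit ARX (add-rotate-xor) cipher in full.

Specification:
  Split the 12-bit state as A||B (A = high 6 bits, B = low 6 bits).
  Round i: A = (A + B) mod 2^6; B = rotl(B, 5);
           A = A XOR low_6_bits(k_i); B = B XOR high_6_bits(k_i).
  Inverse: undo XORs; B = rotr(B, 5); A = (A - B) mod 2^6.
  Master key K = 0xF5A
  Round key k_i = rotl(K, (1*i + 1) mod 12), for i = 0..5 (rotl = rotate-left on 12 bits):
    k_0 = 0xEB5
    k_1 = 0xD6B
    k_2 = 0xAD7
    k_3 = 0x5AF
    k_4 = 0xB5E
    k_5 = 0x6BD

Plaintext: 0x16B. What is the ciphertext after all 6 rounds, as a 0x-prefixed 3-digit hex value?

0x8DD

s_0 = plaintext = 0x16B
s_1 = Round(s_0, k_0) = 0x14F
s_2 = Round(s_1, k_1) = 0xFD2
s_3 = Round(s_2, k_2) = 0x1A2
s_4 = Round(s_3, k_3) = 0x1C7
s_5 = Round(s_4, k_4) = 0x40E
s_6 = Round(s_5, k_5) = 0x8DD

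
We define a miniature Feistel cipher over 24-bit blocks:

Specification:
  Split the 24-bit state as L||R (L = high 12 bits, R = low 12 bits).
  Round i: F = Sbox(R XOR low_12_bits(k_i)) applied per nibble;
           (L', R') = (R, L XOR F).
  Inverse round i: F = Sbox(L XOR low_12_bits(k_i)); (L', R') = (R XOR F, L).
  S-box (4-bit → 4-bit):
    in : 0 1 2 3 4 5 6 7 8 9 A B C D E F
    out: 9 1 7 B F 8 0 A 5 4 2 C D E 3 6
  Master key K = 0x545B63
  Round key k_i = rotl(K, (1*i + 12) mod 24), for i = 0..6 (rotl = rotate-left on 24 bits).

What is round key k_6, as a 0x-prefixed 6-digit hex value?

0x8D516D

K = 0x545B63
k_0 = rotl(K, (1*0+12) mod 24) = rotl(K, 12) = 0xB63545
k_1 = rotl(K, (1*1+12) mod 24) = rotl(K, 13) = 0x6C6A8B
k_2 = rotl(K, (1*2+12) mod 24) = rotl(K, 14) = 0xD8D516
k_3 = rotl(K, (1*3+12) mod 24) = rotl(K, 15) = 0xB1AA2D
k_4 = rotl(K, (1*4+12) mod 24) = rotl(K, 16) = 0x63545B
k_5 = rotl(K, (1*5+12) mod 24) = rotl(K, 17) = 0xC6A8B6
k_6 = rotl(K, (1*6+12) mod 24) = rotl(K, 18) = 0x8D516D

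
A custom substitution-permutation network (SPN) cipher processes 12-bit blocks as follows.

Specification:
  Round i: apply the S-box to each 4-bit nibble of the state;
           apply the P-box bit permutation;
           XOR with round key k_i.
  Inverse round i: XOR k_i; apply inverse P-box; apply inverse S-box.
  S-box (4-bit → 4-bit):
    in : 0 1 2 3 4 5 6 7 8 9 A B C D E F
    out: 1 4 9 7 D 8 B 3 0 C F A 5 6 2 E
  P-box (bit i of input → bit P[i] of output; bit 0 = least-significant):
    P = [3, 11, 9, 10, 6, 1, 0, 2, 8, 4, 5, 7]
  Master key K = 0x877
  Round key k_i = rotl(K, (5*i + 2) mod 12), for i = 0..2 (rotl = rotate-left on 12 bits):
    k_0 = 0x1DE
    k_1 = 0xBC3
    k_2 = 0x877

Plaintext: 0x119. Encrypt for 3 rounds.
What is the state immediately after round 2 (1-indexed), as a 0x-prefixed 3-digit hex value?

0x4D4

s_0 = plaintext = 0x119
s_1 = Round(s_0, k_0) = 0x7FF
s_2 = Round(s_1, k_1) = 0x4D4
s_3 = Round(s_2, k_2) = 0xFDC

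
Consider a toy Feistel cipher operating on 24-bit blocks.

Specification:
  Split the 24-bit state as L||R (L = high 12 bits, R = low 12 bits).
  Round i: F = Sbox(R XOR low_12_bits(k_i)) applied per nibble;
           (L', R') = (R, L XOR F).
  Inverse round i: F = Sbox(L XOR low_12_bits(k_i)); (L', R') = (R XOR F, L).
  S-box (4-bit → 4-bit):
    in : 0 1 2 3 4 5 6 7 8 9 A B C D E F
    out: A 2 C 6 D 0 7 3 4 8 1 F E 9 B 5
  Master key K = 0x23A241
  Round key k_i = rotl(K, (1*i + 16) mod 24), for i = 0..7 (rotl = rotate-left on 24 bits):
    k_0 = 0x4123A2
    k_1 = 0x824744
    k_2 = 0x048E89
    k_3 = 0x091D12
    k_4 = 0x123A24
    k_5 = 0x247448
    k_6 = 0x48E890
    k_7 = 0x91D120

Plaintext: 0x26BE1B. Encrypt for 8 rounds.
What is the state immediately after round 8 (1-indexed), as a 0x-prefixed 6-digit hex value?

0xF71EE8

s_0 = plaintext = 0x26BE1B
s_1 = Round(s_0, k_0) = 0xE1BB93
s_2 = Round(s_1, k_1) = 0xB93088
s_3 = Round(s_2, k_2) = 0x088031
s_4 = Round(s_3, k_3) = 0x03194E
s_5 = Round(s_4, k_4) = 0x94E640
s_6 = Round(s_5, k_5) = 0x6405EA
s_7 = Round(s_6, k_6) = 0x5EAF71
s_8 = Round(s_7, k_7) = 0xF71EE8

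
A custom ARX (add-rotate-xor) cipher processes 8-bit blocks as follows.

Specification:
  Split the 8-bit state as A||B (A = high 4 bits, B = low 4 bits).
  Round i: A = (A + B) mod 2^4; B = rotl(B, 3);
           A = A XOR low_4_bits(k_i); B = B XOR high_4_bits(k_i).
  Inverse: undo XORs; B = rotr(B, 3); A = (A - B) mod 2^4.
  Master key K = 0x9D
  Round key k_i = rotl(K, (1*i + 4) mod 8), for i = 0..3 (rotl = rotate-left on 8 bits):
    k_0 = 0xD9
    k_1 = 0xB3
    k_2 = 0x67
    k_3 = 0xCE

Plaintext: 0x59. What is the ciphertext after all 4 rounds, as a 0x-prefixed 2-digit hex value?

s_0 = plaintext = 0x59
s_1 = Round(s_0, k_0) = 0x71
s_2 = Round(s_1, k_1) = 0xB3
s_3 = Round(s_2, k_2) = 0x9F
s_4 = Round(s_3, k_3) = 0x63

0x63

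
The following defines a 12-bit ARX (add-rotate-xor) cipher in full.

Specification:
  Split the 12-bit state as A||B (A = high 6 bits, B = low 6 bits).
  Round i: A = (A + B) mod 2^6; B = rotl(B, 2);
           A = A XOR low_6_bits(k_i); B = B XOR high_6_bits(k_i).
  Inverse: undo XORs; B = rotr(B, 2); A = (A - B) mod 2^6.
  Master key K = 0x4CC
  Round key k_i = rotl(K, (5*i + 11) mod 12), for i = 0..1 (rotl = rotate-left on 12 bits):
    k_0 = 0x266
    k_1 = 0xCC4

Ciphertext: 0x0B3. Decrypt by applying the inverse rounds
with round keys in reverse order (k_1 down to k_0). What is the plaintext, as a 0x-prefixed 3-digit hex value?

0x392

s_0 = ciphertext = 0x0B3
s_1 = InvRound(s_0, k_1) = 0x180
s_2 = InvRound(s_1, k_0) = 0x392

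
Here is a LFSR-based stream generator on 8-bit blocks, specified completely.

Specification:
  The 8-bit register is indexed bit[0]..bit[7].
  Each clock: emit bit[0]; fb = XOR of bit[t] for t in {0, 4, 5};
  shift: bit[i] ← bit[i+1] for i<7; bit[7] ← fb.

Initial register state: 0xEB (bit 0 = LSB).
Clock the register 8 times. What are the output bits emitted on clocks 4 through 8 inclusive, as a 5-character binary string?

reg_0 = 0xEB
clock 1: out=1, reg = 0x75
clock 2: out=1, reg = 0xBA
clock 3: out=0, reg = 0x5D
clock 4: out=1, reg = 0x2E
clock 5: out=0, reg = 0x97
clock 6: out=1, reg = 0x4B
clock 7: out=1, reg = 0xA5
clock 8: out=1, reg = 0x52

10111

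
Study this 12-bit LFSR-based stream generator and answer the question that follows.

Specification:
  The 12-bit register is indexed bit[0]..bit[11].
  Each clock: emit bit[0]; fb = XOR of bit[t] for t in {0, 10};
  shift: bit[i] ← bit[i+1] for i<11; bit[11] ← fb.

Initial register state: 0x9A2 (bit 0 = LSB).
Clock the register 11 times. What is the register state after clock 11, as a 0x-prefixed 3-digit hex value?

reg_0 = 0x9A2
clock 1: out=0, reg = 0x4D1
clock 2: out=1, reg = 0x268
clock 3: out=0, reg = 0x134
clock 4: out=0, reg = 0x09A
clock 5: out=0, reg = 0x04D
clock 6: out=1, reg = 0x826
clock 7: out=0, reg = 0x413
clock 8: out=1, reg = 0x209
clock 9: out=1, reg = 0x904
clock 10: out=0, reg = 0x482
clock 11: out=0, reg = 0xA41

0xA41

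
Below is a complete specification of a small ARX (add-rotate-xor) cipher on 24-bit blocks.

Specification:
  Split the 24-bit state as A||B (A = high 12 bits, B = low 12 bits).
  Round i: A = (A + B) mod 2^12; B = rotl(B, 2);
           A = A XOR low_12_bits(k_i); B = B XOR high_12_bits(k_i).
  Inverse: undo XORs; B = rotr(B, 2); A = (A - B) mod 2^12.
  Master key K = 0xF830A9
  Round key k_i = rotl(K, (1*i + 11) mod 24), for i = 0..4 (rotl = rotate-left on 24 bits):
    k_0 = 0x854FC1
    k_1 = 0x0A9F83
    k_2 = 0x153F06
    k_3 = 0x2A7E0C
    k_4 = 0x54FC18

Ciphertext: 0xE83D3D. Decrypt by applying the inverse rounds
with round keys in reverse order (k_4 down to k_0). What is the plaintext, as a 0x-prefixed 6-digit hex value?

0x469462

s_0 = ciphertext = 0xE83D3D
s_1 = InvRound(s_0, k_4) = 0x87FA1C
s_2 = InvRound(s_1, k_3) = 0x845E2E
s_3 = InvRound(s_2, k_2) = 0xF647DF
s_4 = InvRound(s_3, k_1) = 0x70A9DD
s_5 = InvRound(s_4, k_0) = 0x469462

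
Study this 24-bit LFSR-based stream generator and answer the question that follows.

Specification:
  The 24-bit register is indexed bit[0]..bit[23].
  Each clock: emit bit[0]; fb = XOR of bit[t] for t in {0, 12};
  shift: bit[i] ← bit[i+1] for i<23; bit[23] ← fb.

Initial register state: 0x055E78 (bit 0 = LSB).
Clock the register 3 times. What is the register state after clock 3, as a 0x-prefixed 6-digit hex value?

reg_0 = 0x055E78
clock 1: out=0, reg = 0x82AF3C
clock 2: out=0, reg = 0x41579E
clock 3: out=0, reg = 0xA0ABCF

0xA0ABCF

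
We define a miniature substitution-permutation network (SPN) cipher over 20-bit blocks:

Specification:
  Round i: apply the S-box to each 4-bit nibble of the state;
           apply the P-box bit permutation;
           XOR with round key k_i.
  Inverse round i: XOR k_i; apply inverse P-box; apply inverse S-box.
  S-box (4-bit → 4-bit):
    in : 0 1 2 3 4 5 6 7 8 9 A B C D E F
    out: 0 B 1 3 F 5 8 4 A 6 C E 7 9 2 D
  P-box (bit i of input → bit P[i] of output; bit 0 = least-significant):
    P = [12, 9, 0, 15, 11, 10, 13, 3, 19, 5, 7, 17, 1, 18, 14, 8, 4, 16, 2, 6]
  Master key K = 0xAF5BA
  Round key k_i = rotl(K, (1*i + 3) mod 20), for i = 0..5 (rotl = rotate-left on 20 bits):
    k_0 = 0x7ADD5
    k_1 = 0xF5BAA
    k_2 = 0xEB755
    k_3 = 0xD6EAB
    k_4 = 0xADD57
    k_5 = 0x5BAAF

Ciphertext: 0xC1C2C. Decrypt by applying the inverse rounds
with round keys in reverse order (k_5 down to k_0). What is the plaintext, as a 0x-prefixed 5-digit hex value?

s_0 = ciphertext = 0xC1C2C
s_1 = InvRound(s_0, k_5) = 0xE259B
s_2 = InvRound(s_1, k_4) = 0xA97FD
s_3 = InvRound(s_2, k_3) = 0x4465D
s_4 = InvRound(s_3, k_2) = 0x0ADAD
s_5 = InvRound(s_4, k_1) = 0x9CD94
s_6 = InvRound(s_5, k_0) = 0x69D77

0x69D77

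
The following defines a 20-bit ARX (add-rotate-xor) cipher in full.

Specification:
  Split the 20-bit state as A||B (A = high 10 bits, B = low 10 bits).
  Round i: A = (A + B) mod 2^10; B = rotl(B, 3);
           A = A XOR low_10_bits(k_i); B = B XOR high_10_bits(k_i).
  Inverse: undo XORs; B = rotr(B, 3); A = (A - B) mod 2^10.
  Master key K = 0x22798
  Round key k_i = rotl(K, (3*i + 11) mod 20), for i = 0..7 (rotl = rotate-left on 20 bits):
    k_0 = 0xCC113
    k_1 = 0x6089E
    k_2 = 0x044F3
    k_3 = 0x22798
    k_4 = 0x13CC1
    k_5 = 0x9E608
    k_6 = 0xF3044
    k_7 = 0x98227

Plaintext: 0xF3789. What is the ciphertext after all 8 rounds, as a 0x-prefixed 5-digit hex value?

s_0 = plaintext = 0xF3789
s_1 = Round(s_0, k_0) = 0x9177F
s_2 = Round(s_1, k_1) = 0x56A7C
s_3 = Round(s_2, k_2) = 0xC97F5
s_4 = Round(s_3, k_3) = 0x20B26
s_5 = Round(s_4, k_4) = 0xDA579
s_6 = Round(s_5, k_5) = 0xBA9B3
s_7 = Round(s_6, k_6) = 0x36657
s_8 = Round(s_7, k_7) = 0x45CDC

0x45CDC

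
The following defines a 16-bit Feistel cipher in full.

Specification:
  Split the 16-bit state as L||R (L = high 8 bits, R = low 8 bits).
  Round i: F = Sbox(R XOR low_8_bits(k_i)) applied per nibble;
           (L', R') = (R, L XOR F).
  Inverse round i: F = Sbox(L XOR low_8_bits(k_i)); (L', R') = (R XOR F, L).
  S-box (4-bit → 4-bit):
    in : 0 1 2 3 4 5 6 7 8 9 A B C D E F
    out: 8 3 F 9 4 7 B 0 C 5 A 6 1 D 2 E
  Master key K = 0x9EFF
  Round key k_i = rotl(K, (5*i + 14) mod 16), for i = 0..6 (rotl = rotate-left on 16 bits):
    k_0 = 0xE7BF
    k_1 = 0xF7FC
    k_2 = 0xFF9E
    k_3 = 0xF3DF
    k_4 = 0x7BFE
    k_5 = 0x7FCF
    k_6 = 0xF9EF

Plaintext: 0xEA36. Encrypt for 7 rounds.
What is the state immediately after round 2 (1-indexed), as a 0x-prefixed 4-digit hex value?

s_0 = plaintext = 0xEA36
s_1 = Round(s_0, k_0) = 0x362F
s_2 = Round(s_1, k_1) = 0x2FEF
s_3 = Round(s_2, k_2) = 0xEF2C
s_4 = Round(s_3, k_3) = 0x2C06
s_5 = Round(s_4, k_4) = 0x06C0
s_6 = Round(s_5, k_5) = 0xC088
s_7 = Round(s_6, k_6) = 0x8870

0x2FEF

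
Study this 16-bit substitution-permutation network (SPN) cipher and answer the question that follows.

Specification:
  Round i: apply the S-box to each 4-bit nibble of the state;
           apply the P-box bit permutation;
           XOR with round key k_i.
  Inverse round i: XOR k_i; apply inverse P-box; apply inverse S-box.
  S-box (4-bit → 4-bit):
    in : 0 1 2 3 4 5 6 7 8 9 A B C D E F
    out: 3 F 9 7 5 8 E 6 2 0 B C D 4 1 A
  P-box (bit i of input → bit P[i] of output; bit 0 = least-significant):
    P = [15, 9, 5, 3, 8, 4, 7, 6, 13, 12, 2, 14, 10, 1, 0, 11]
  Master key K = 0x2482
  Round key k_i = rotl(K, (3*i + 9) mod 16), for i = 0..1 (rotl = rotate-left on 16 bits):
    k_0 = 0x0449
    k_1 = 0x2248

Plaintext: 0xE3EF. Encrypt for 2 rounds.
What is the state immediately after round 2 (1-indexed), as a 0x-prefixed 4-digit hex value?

0x17C7

s_0 = plaintext = 0xE3EF
s_1 = Round(s_0, k_0) = 0x3345
s_2 = Round(s_1, k_1) = 0x17C7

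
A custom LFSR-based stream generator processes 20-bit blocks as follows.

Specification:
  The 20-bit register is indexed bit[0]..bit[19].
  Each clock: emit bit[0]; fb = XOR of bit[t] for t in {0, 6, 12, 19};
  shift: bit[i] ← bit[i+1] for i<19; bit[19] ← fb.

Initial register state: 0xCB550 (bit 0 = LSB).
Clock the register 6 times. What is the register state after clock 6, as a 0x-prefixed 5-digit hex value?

0x172D5

reg_0 = 0xCB550
clock 1: out=0, reg = 0xE5AA8
clock 2: out=0, reg = 0x72D54
clock 3: out=0, reg = 0xB96AA
clock 4: out=0, reg = 0x5CB55
clock 5: out=1, reg = 0x2E5AA
clock 6: out=0, reg = 0x172D5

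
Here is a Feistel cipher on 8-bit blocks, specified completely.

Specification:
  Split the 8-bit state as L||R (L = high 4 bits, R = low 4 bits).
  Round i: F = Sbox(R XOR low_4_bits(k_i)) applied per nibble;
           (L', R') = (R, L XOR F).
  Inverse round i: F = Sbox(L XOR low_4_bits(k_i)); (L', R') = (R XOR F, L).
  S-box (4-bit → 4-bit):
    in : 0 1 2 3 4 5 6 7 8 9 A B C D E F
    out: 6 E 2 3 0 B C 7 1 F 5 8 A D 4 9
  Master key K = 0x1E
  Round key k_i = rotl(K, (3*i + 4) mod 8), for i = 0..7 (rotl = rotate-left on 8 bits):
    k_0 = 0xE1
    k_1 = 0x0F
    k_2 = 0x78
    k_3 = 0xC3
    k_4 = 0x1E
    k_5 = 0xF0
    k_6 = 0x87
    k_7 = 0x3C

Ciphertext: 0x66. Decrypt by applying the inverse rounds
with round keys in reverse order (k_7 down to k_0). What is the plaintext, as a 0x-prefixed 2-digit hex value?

0x33

s_0 = ciphertext = 0x66
s_1 = InvRound(s_0, k_7) = 0x36
s_2 = InvRound(s_1, k_6) = 0x63
s_3 = InvRound(s_2, k_5) = 0xF6
s_4 = InvRound(s_3, k_4) = 0x8F
s_5 = InvRound(s_4, k_3) = 0x78
s_6 = InvRound(s_5, k_2) = 0x17
s_7 = InvRound(s_6, k_1) = 0x31
s_8 = InvRound(s_7, k_0) = 0x33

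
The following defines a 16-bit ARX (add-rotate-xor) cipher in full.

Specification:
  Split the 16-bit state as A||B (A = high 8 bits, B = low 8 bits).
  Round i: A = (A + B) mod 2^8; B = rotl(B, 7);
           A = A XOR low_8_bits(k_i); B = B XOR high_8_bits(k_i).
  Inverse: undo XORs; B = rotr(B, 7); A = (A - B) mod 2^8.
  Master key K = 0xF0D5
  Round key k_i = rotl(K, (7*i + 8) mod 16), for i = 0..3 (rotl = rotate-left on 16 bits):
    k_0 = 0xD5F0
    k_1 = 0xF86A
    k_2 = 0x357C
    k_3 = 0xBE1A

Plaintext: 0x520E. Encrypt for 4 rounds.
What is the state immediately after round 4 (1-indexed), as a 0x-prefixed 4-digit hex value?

s_0 = plaintext = 0x520E
s_1 = Round(s_0, k_0) = 0x90D2
s_2 = Round(s_1, k_1) = 0x0891
s_3 = Round(s_2, k_2) = 0xE5FD
s_4 = Round(s_3, k_3) = 0xF840

0xF840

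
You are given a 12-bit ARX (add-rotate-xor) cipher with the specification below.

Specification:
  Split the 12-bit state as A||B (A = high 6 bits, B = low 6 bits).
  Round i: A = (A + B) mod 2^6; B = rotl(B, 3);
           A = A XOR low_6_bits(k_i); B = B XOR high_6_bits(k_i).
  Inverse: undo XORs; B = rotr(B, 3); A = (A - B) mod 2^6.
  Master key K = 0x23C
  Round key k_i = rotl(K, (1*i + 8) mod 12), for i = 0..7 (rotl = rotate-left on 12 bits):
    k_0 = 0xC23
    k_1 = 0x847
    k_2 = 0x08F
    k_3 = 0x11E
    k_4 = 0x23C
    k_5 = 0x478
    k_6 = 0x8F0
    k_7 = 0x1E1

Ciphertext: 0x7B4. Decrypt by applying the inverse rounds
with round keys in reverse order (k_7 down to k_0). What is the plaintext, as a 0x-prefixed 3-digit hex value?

0x98C

s_0 = ciphertext = 0x7B4
s_1 = InvRound(s_0, k_7) = 0x85E
s_2 = InvRound(s_1, k_6) = 0x8AF
s_3 = InvRound(s_2, k_5) = 0x8F7
s_4 = InvRound(s_3, k_4) = 0x83F
s_5 = InvRound(s_4, k_3) = 0x7DF
s_6 = InvRound(s_5, k_2) = 0x96B
s_7 = InvRound(s_6, k_1) = 0x451
s_8 = InvRound(s_7, k_0) = 0x98C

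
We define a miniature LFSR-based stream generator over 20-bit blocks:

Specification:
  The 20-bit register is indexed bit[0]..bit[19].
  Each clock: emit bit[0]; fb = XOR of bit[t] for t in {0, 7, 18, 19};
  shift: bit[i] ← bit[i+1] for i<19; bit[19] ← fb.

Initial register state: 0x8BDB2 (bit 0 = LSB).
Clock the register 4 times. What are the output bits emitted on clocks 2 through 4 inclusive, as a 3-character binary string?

100

reg_0 = 0x8BDB2
clock 1: out=0, reg = 0x45ED9
clock 2: out=1, reg = 0xA2F6C
clock 3: out=0, reg = 0xD17B6
clock 4: out=0, reg = 0xE8BDB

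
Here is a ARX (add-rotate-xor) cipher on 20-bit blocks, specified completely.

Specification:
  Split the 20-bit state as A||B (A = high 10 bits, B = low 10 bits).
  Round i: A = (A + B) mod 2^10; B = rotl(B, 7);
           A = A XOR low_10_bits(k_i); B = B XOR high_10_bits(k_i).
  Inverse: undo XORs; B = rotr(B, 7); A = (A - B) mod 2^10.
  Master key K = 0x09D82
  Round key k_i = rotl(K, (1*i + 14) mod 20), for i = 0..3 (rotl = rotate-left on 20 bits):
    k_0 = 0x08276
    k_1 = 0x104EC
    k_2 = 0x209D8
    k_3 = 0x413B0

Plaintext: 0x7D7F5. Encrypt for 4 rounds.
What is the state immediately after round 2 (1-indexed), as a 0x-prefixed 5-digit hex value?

s_0 = plaintext = 0x7D7F5
s_1 = Round(s_0, k_0) = 0xE72DE
s_2 = Round(s_1, k_1) = 0xA5B1A
s_3 = Round(s_2, k_2) = 0x1A1E1
s_4 = Round(s_3, k_3) = 0x7E5B8

0xA5B1A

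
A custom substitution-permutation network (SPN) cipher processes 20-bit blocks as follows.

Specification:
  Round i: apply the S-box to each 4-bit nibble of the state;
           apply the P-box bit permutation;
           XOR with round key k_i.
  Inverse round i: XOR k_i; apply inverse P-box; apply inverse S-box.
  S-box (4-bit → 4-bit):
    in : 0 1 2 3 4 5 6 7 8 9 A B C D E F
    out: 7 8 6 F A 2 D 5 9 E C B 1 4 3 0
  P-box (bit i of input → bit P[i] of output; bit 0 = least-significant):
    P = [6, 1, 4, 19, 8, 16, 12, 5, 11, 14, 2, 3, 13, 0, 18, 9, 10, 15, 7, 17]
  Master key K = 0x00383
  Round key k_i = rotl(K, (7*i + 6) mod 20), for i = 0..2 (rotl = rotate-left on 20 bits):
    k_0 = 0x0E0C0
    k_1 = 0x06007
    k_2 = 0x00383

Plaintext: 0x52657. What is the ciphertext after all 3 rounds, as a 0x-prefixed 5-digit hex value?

s_0 = plaintext = 0x52657
s_1 = Round(s_0, k_0) = 0x5689D
s_2 = Round(s_1, k_1) = 0x5DA3F
s_3 = Round(s_2, k_2) = 0x592AF

0x592AF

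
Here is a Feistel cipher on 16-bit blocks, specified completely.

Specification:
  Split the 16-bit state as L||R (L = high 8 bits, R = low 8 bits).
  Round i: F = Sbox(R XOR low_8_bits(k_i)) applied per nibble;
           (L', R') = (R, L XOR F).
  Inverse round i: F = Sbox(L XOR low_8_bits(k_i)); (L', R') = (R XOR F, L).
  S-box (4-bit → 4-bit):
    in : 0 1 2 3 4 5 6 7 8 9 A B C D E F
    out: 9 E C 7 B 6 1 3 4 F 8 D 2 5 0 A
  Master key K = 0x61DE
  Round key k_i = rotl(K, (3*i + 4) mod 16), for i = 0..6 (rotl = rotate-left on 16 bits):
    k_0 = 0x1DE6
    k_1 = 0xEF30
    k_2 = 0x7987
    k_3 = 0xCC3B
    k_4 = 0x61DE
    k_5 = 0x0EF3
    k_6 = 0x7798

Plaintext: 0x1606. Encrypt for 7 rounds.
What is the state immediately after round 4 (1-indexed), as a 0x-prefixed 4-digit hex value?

0xA233

s_0 = plaintext = 0x1606
s_1 = Round(s_0, k_0) = 0x061F
s_2 = Round(s_1, k_1) = 0x1FCC
s_3 = Round(s_2, k_2) = 0xCCA2
s_4 = Round(s_3, k_3) = 0xA233
s_5 = Round(s_4, k_4) = 0x33A7
s_6 = Round(s_5, k_5) = 0xA758
s_7 = Round(s_6, k_6) = 0x588E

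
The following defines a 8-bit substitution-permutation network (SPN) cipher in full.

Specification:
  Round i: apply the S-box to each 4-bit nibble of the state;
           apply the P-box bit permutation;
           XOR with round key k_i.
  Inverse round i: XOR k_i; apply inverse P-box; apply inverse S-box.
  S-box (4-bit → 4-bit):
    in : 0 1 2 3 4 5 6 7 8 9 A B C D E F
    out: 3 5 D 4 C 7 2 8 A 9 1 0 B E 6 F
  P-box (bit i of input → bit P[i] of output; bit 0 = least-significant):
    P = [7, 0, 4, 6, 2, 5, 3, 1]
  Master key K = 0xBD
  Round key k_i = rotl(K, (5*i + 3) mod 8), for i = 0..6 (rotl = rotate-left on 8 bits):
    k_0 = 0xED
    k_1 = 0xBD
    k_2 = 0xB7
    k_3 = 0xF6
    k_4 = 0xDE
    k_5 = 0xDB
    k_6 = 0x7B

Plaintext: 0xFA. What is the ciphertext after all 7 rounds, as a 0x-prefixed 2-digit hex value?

s_0 = plaintext = 0xFA
s_1 = Round(s_0, k_0) = 0x43
s_2 = Round(s_1, k_1) = 0xA7
s_3 = Round(s_2, k_2) = 0xF3
s_4 = Round(s_3, k_3) = 0xC8
s_5 = Round(s_4, k_4) = 0xB9
s_6 = Round(s_5, k_5) = 0x1B
s_7 = Round(s_6, k_6) = 0x77

0x77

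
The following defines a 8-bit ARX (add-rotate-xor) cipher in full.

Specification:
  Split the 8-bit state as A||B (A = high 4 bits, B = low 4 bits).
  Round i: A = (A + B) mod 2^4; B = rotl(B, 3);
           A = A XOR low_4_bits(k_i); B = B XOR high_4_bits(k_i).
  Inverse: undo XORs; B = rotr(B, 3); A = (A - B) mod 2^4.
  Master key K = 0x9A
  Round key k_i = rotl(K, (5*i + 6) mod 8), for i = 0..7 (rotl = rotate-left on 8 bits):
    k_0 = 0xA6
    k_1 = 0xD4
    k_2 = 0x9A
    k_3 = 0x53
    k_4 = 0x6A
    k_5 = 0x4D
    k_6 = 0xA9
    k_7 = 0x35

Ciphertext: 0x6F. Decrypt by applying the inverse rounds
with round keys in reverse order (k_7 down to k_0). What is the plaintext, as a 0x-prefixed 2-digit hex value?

s_0 = ciphertext = 0x6F
s_1 = InvRound(s_0, k_7) = 0xA9
s_2 = InvRound(s_1, k_6) = 0xD6
s_3 = InvRound(s_2, k_5) = 0xC4
s_4 = InvRound(s_3, k_4) = 0x24
s_5 = InvRound(s_4, k_3) = 0xF2
s_6 = InvRound(s_5, k_2) = 0xE7
s_7 = InvRound(s_6, k_1) = 0x55
s_8 = InvRound(s_7, k_0) = 0x4F

0x4F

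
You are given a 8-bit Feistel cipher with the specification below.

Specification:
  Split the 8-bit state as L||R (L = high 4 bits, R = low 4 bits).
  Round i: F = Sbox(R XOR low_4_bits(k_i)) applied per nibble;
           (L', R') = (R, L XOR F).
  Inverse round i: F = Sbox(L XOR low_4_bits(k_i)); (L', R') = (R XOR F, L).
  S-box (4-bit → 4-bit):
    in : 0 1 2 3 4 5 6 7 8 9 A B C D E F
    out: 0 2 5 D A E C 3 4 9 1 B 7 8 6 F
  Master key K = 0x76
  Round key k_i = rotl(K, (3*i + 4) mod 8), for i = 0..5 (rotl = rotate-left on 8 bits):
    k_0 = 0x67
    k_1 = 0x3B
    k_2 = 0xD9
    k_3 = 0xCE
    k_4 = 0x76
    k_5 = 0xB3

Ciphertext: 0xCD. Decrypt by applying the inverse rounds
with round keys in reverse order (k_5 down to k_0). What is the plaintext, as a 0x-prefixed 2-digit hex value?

s_0 = ciphertext = 0xCD
s_1 = InvRound(s_0, k_5) = 0x2C
s_2 = InvRound(s_1, k_4) = 0x62
s_3 = InvRound(s_2, k_3) = 0x66
s_4 = InvRound(s_3, k_2) = 0x96
s_5 = InvRound(s_4, k_1) = 0x39
s_6 = InvRound(s_5, k_0) = 0x33

0x33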